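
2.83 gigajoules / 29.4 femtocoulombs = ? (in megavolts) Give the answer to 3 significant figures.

96300000000000000 megavolts

(2.83 × 10^9) / (29.4 × 10^-15) = 0.096259 × 10^24 V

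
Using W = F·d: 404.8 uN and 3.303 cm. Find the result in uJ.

404.8 × 10^-6 × 3.303 × 10^-2 = 1337.0544 × 10^-8 J

13.370544 uJ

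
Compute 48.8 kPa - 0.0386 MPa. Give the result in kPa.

In kPa:
  48.8 kPa → 48.8
  0.0386 MPa = 0.0386 × 10^3 kPa = 38.6
Difference: 48.8 - 38.6 = 10.2

10.2 kPa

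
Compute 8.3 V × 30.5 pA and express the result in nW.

0.25315 nW

8.3 × 30.5 × 10^-12 = 253.15 × 10^-12 W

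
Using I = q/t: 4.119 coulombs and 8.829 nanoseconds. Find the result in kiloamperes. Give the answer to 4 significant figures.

(4.119) / (8.829 × 10⁻⁹) = 0.466531 × 10⁹ A

466500 kiloamperes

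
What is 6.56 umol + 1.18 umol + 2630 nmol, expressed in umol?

In umol:
  6.56 umol → 6.56
  1.18 umol → 1.18
  2630 nmol = 2630 × 10^-3 umol = 2.63
Sum: 6.56 + 1.18 + 2.63 = 10.37

10.37 umol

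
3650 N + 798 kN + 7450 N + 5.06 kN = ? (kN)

814.16 kN

In kN:
  3650 N = 3650e-3 kN = 3.65
  798 kN → 798
  7450 N = 7450e-3 kN = 7.45
  5.06 kN → 5.06
Sum: 3.65 + 798 + 7.45 + 5.06 = 814.16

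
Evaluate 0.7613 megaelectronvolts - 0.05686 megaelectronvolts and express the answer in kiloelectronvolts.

704.44 kiloelectronvolts

In kiloelectronvolts:
  0.7613 megaelectronvolts = 0.7613 × 10³ kiloelectronvolts = 761.3
  0.05686 megaelectronvolts = 0.05686 × 10³ kiloelectronvolts = 56.86
Difference: 761.3 - 56.86 = 704.44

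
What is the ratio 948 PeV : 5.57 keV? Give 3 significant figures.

(948 × 10^15) / (5.57 × 10^3) = 170.2 × 10^12

170000000000000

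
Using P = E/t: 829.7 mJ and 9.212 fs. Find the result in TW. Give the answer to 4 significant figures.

90.07 TW

(829.7 × 10^-3) / (9.212 × 10^-15) = 90.0673 × 10^12 W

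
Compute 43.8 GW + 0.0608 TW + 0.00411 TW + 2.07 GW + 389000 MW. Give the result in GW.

499.78 GW

In GW:
  43.8 GW → 43.8
  0.0608 TW = 0.0608e3 GW = 60.8
  0.00411 TW = 0.00411e3 GW = 4.11
  2.07 GW → 2.07
  389000 MW = 389000e-3 GW = 389
Sum: 43.8 + 60.8 + 4.11 + 2.07 + 389 = 499.78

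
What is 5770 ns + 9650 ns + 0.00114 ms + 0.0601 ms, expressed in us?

76.66 us

In us:
  5770 ns = 5770 × 10^-3 us = 5.77
  9650 ns = 9650 × 10^-3 us = 9.65
  0.00114 ms = 0.00114 × 10^3 us = 1.14
  0.0601 ms = 0.0601 × 10^3 us = 60.1
Sum: 5.77 + 9.65 + 1.14 + 60.1 = 76.66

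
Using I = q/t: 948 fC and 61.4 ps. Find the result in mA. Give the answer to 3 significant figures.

(948e-15) / (61.4e-12) = 15.44e-3 A

15.4 mA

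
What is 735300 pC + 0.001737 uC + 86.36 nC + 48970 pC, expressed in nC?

In nC:
  735300 pC = 735300e-3 nC = 735.3
  0.001737 uC = 0.001737e3 nC = 1.737
  86.36 nC → 86.36
  48970 pC = 48970e-3 nC = 48.97
Sum: 735.3 + 1.737 + 86.36 + 48.97 = 872.367

872.367 nC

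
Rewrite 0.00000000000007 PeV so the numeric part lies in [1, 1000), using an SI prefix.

= 70 eV; mantissa already in [1, 1000).

70 eV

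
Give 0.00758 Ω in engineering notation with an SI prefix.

7.58 mΩ

= 7.58e-3 Ω; 1e-3 is milli.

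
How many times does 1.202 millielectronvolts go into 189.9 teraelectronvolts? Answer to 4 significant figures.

(189.9 × 10^12) / (1.202 × 10^-3) = 157.99 × 10^15

158000000000000000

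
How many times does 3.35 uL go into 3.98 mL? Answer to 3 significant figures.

1190

(3.98e-3) / (3.35e-6) = 1.188e3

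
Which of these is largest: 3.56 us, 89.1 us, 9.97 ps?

89.1 us

3.56 us = 0.00000356 s
89.1 us = 0.0000891 s
9.97 ps = 0.00000000000997 s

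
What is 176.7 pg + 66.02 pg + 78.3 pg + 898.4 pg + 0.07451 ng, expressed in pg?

In pg:
  176.7 pg → 176.7
  66.02 pg → 66.02
  78.3 pg → 78.3
  898.4 pg → 898.4
  0.07451 ng = 0.07451e3 pg = 74.51
Sum: 176.7 + 66.02 + 78.3 + 898.4 + 74.51 = 1293.93

1293.93 pg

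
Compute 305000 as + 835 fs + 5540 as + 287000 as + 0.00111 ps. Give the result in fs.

In fs:
  305000 as = 305000 × 10^-3 fs = 305
  835 fs → 835
  5540 as = 5540 × 10^-3 fs = 5.54
  287000 as = 287000 × 10^-3 fs = 287
  0.00111 ps = 0.00111 × 10^3 fs = 1.11
Sum: 305 + 835 + 5.54 + 287 + 1.11 = 1433.65

1433.65 fs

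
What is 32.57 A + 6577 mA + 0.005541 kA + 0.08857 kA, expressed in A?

133.258 A

In A:
  32.57 A → 32.57
  6577 mA = 6577 × 10⁻³ A = 6.577
  0.005541 kA = 0.005541 × 10³ A = 5.541
  0.08857 kA = 0.08857 × 10³ A = 88.57
Sum: 32.57 + 6.577 + 5.541 + 88.57 = 133.258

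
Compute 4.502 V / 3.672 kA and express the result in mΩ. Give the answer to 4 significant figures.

(4.502) / (3.672 × 10^3) = 1.22603 × 10^-3 Ω

1.226 mΩ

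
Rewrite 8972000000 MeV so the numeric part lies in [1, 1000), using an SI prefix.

8.972 PeV

= 8.972 × 10¹⁵ eV; 10¹⁵ is peta.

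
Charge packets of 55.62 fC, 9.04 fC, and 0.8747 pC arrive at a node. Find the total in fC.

939.36 fC

In fC:
  55.62 fC → 55.62
  9.04 fC → 9.04
  0.8747 pC = 0.8747e3 fC = 874.7
Sum: 55.62 + 9.04 + 874.7 = 939.36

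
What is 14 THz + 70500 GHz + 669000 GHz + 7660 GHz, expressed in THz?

In THz:
  14 THz → 14
  70500 GHz = 70500e-3 THz = 70.5
  669000 GHz = 669000e-3 THz = 669
  7660 GHz = 7660e-3 THz = 7.66
Sum: 14 + 70.5 + 669 + 7.66 = 761.16

761.16 THz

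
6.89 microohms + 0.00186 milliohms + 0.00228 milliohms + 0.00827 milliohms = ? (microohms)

In microohms:
  6.89 microohms → 6.89
  0.00186 milliohms = 0.00186 × 10^3 microohms = 1.86
  0.00228 milliohms = 0.00228 × 10^3 microohms = 2.28
  0.00827 milliohms = 0.00827 × 10^3 microohms = 8.27
Sum: 6.89 + 1.86 + 2.28 + 8.27 = 19.3

19.3 microohms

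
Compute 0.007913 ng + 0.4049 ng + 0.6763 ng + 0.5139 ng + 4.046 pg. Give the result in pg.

1607.059 pg

In pg:
  0.007913 ng = 0.007913 × 10^3 pg = 7.913
  0.4049 ng = 0.4049 × 10^3 pg = 404.9
  0.6763 ng = 0.6763 × 10^3 pg = 676.3
  0.5139 ng = 0.5139 × 10^3 pg = 513.9
  4.046 pg → 4.046
Sum: 7.913 + 404.9 + 676.3 + 513.9 + 4.046 = 1607.059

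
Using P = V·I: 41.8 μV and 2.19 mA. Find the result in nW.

41.8 × 10⁻⁶ × 2.19 × 10⁻³ = 91.542 × 10⁻⁹ W

91.542 nW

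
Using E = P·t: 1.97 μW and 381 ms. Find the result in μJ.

0.75057 μJ

1.97 × 10^-6 × 381 × 10^-3 = 750.57 × 10^-9 J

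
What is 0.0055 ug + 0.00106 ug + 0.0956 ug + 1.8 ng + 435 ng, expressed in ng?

In ng:
  0.0055 ug = 0.0055 × 10³ ng = 5.5
  0.00106 ug = 0.00106 × 10³ ng = 1.06
  0.0956 ug = 0.0956 × 10³ ng = 95.6
  1.8 ng → 1.8
  435 ng → 435
Sum: 5.5 + 1.06 + 95.6 + 1.8 + 435 = 538.96

538.96 ng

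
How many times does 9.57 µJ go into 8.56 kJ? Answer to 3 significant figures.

894000000

(8.56 × 10^3) / (9.57 × 10^-6) = 0.8945 × 10^9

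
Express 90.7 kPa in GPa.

kilo = 1e3, giga = 1e9; factor is 1e-6.
90.7 × 1e-6 = 0.0000907

0.0000907 GPa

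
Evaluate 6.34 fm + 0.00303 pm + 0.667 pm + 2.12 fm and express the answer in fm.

In fm:
  6.34 fm → 6.34
  0.00303 pm = 0.00303 × 10^3 fm = 3.03
  0.667 pm = 0.667 × 10^3 fm = 667
  2.12 fm → 2.12
Sum: 6.34 + 3.03 + 667 + 2.12 = 678.49

678.49 fm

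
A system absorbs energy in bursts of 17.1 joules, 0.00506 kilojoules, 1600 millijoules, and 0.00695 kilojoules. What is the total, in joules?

30.71 joules

In joules:
  17.1 joules → 17.1
  0.00506 kilojoules = 0.00506 × 10³ joules = 5.06
  1600 millijoules = 1600 × 10⁻³ joules = 1.6
  0.00695 kilojoules = 0.00695 × 10³ joules = 6.95
Sum: 17.1 + 5.06 + 1.6 + 6.95 = 30.71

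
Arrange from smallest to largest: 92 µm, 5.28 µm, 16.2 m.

5.28 µm < 92 µm < 16.2 m

92 µm = 0.000092 m
5.28 µm = 0.00000528 m
16.2 m = 16.2 m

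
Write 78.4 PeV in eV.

peta = 10¹⁵, (no prefix) = 10⁰; factor is 10¹⁵.
78.4 × 10¹⁵ = 78400000000000000

78400000000000000 eV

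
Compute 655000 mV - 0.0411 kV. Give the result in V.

In V:
  655000 mV = 655000e-3 V = 655
  0.0411 kV = 0.0411e3 V = 41.1
Difference: 655 - 41.1 = 613.9

613.9 V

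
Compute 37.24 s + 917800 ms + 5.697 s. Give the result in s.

In s:
  37.24 s → 37.24
  917800 ms = 917800e-3 s = 917.8
  5.697 s → 5.697
Sum: 37.24 + 917.8 + 5.697 = 960.737

960.737 s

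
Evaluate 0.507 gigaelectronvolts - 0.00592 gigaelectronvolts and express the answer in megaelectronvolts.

In megaelectronvolts:
  0.507 gigaelectronvolts = 0.507e3 megaelectronvolts = 507
  0.00592 gigaelectronvolts = 0.00592e3 megaelectronvolts = 5.92
Difference: 507 - 5.92 = 501.08

501.08 megaelectronvolts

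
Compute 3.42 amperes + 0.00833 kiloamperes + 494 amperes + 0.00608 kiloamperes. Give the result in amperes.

In amperes:
  3.42 amperes → 3.42
  0.00833 kiloamperes = 0.00833 × 10³ amperes = 8.33
  494 amperes → 494
  0.00608 kiloamperes = 0.00608 × 10³ amperes = 6.08
Sum: 3.42 + 8.33 + 494 + 6.08 = 511.83

511.83 amperes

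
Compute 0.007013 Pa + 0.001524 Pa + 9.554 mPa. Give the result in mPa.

18.091 mPa

In mPa:
  0.007013 Pa = 0.007013 × 10³ mPa = 7.013
  0.001524 Pa = 0.001524 × 10³ mPa = 1.524
  9.554 mPa → 9.554
Sum: 7.013 + 1.524 + 9.554 = 18.091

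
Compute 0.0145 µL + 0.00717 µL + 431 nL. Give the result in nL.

452.67 nL

In nL:
  0.0145 µL = 0.0145 × 10^3 nL = 14.5
  0.00717 µL = 0.00717 × 10^3 nL = 7.17
  431 nL → 431
Sum: 14.5 + 7.17 + 431 = 452.67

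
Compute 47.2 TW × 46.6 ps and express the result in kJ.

47.2e12 × 46.6e-12 = 2199.52 J

2.19952 kJ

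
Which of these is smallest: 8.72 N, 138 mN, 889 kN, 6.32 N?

138 mN

8.72 N = 8.72 N
138 mN = 0.138 N
889 kN = 889000 N
6.32 N = 6.32 N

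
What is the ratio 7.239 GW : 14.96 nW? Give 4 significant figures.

(7.239e9) / (14.96e-9) = 0.48389e18

483900000000000000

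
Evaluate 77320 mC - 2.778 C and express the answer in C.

74.542 C

In C:
  77320 mC = 77320 × 10^-3 C = 77.32
  2.778 C → 2.778
Difference: 77.32 - 2.778 = 74.542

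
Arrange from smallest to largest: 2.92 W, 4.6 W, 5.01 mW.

2.92 W = 2.92 W
4.6 W = 4.6 W
5.01 mW = 0.00501 W

5.01 mW < 2.92 W < 4.6 W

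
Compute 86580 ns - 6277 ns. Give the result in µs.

In µs:
  86580 ns = 86580 × 10^-3 µs = 86.58
  6277 ns = 6277 × 10^-3 µs = 6.277
Difference: 86.58 - 6.277 = 80.303

80.303 µs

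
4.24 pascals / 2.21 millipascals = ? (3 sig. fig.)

1920

(4.24) / (2.21 × 10⁻³) = 1.919 × 10³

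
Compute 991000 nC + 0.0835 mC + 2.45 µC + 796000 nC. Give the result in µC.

In µC:
  991000 nC = 991000e-3 µC = 991
  0.0835 mC = 0.0835e3 µC = 83.5
  2.45 µC → 2.45
  796000 nC = 796000e-3 µC = 796
Sum: 991 + 83.5 + 2.45 + 796 = 1872.95

1872.95 µC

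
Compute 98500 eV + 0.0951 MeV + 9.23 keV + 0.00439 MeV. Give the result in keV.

In keV:
  98500 eV = 98500 × 10⁻³ keV = 98.5
  0.0951 MeV = 0.0951 × 10³ keV = 95.1
  9.23 keV → 9.23
  0.00439 MeV = 0.00439 × 10³ keV = 4.39
Sum: 98.5 + 95.1 + 9.23 + 4.39 = 207.22

207.22 keV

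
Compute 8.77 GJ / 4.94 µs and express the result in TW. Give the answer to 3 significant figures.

1780 TW

(8.77e9) / (4.94e-6) = 1.7753e15 W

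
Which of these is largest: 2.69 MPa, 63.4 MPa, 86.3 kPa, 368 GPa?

2.69 MPa = 2690000 Pa
63.4 MPa = 63400000 Pa
86.3 kPa = 86300 Pa
368 GPa = 368000000000 Pa

368 GPa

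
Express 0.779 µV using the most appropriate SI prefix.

779 nV

= 779e-9 V; 1e-9 is nano.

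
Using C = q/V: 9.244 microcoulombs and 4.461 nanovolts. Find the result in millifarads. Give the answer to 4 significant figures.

(9.244e-6) / (4.461e-9) = 2.07218e3 F

2072000 millifarads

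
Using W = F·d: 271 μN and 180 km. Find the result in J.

271e-6 × 180e3 = 48780e-3 J

48.78 J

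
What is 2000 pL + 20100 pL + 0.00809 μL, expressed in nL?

In nL:
  2000 pL = 2000e-3 nL = 2
  20100 pL = 20100e-3 nL = 20.1
  0.00809 μL = 0.00809e3 nL = 8.09
Sum: 2 + 20.1 + 8.09 = 30.19

30.19 nL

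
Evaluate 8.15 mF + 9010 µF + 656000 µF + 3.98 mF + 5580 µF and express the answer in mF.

In mF:
  8.15 mF → 8.15
  9010 µF = 9010 × 10⁻³ mF = 9.01
  656000 µF = 656000 × 10⁻³ mF = 656
  3.98 mF → 3.98
  5580 µF = 5580 × 10⁻³ mF = 5.58
Sum: 8.15 + 9.01 + 656 + 3.98 + 5.58 = 682.72

682.72 mF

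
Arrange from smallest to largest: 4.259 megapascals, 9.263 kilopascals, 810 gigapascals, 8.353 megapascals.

9.263 kilopascals < 4.259 megapascals < 8.353 megapascals < 810 gigapascals

4.259 megapascals = 4259000 pascals
9.263 kilopascals = 9263 pascals
810 gigapascals = 810000000000 pascals
8.353 megapascals = 8353000 pascals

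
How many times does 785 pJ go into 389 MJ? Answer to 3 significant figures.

(389e6) / (785e-12) = 0.4955e18

496000000000000000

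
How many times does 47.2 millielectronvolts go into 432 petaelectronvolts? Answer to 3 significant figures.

(432 × 10^15) / (47.2 × 10^-3) = 9.153 × 10^18

9150000000000000000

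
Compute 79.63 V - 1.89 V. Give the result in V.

77.74 V

In V:
  79.63 V → 79.63
  1.89 V → 1.89
Difference: 79.63 - 1.89 = 77.74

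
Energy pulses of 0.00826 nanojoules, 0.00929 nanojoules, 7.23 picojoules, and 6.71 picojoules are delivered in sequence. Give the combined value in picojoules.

31.49 picojoules

In picojoules:
  0.00826 nanojoules = 0.00826 × 10^3 picojoules = 8.26
  0.00929 nanojoules = 0.00929 × 10^3 picojoules = 9.29
  7.23 picojoules → 7.23
  6.71 picojoules → 6.71
Sum: 8.26 + 9.29 + 7.23 + 6.71 = 31.49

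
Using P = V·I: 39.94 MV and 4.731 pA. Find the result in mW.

39.94 × 10⁶ × 4.731 × 10⁻¹² = 188.95614 × 10⁻⁶ W

0.18895614 mW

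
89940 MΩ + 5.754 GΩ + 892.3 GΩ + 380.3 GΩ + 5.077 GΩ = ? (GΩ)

1373.371 GΩ

In GΩ:
  89940 MΩ = 89940 × 10^-3 GΩ = 89.94
  5.754 GΩ → 5.754
  892.3 GΩ → 892.3
  380.3 GΩ → 380.3
  5.077 GΩ → 5.077
Sum: 89.94 + 5.754 + 892.3 + 380.3 + 5.077 = 1373.371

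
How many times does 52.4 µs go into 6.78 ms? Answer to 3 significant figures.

129

(6.78 × 10^-3) / (52.4 × 10^-6) = 0.1294 × 10^3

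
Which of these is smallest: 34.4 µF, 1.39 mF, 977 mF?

34.4 µF

34.4 µF = 0.0000344 F
1.39 mF = 0.00139 F
977 mF = 0.977 F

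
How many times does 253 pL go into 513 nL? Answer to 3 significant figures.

2030

(513e-9) / (253e-12) = 2.028e3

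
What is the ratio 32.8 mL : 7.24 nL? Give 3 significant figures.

4530000

(32.8 × 10⁻³) / (7.24 × 10⁻⁹) = 4.53 × 10⁶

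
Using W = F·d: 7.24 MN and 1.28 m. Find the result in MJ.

7.24e6 × 1.28 = 9.2672e6 J

9.2672 MJ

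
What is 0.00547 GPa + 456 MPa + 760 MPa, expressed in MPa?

In MPa:
  0.00547 GPa = 0.00547 × 10³ MPa = 5.47
  456 MPa → 456
  760 MPa → 760
Sum: 5.47 + 456 + 760 = 1221.47

1221.47 MPa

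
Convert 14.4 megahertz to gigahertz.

0.0144 gigahertz

mega = 10⁶, giga = 10⁹; factor is 10⁻³.
14.4 × 10⁻³ = 0.0144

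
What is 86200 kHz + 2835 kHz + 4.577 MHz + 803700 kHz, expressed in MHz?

In MHz:
  86200 kHz = 86200 × 10⁻³ MHz = 86.2
  2835 kHz = 2835 × 10⁻³ MHz = 2.835
  4.577 MHz → 4.577
  803700 kHz = 803700 × 10⁻³ MHz = 803.7
Sum: 86.2 + 2.835 + 4.577 + 803.7 = 897.312

897.312 MHz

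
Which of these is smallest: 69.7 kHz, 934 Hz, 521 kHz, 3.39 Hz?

69.7 kHz = 69700 Hz
934 Hz = 934 Hz
521 kHz = 521000 Hz
3.39 Hz = 3.39 Hz

3.39 Hz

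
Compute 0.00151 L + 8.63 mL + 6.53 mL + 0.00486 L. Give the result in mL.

21.53 mL

In mL:
  0.00151 L = 0.00151 × 10^3 mL = 1.51
  8.63 mL → 8.63
  6.53 mL → 6.53
  0.00486 L = 0.00486 × 10^3 mL = 4.86
Sum: 1.51 + 8.63 + 6.53 + 4.86 = 21.53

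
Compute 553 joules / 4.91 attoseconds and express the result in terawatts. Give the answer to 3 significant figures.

(553) / (4.91e-18) = 112.63e18 W

113000000 terawatts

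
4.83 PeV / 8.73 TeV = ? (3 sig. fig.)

553

(4.83 × 10^15) / (8.73 × 10^12) = 0.5533 × 10^3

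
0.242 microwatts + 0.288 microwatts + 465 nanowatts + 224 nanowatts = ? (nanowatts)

In nanowatts:
  0.242 microwatts = 0.242 × 10³ nanowatts = 242
  0.288 microwatts = 0.288 × 10³ nanowatts = 288
  465 nanowatts → 465
  224 nanowatts → 224
Sum: 242 + 288 + 465 + 224 = 1219

1219 nanowatts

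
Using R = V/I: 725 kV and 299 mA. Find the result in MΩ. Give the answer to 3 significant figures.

2.42 MΩ

(725e3) / (299e-3) = 2.4247e6 Ω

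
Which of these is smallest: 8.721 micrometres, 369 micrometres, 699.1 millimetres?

8.721 micrometres

8.721 micrometres = 0.000008721 metres
369 micrometres = 0.000369 metres
699.1 millimetres = 0.6991 metres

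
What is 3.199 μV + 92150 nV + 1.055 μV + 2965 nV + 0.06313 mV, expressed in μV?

162.499 μV

In μV:
  3.199 μV → 3.199
  92150 nV = 92150 × 10^-3 μV = 92.15
  1.055 μV → 1.055
  2965 nV = 2965 × 10^-3 μV = 2.965
  0.06313 mV = 0.06313 × 10^3 μV = 63.13
Sum: 3.199 + 92.15 + 1.055 + 2.965 + 63.13 = 162.499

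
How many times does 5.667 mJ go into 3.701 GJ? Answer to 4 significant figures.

(3.701 × 10^9) / (5.667 × 10^-3) = 0.65308 × 10^12

653100000000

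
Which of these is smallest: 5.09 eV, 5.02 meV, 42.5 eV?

5.02 meV

5.09 eV = 5.09 eV
5.02 meV = 0.00502 eV
42.5 eV = 42.5 eV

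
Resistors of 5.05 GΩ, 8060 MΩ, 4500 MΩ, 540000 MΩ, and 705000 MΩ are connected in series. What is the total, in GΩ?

In GΩ:
  5.05 GΩ → 5.05
  8060 MΩ = 8060e-3 GΩ = 8.06
  4500 MΩ = 4500e-3 GΩ = 4.5
  540000 MΩ = 540000e-3 GΩ = 540
  705000 MΩ = 705000e-3 GΩ = 705
Sum: 5.05 + 8.06 + 4.5 + 540 + 705 = 1262.61

1262.61 GΩ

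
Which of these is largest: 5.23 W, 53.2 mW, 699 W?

5.23 W = 5.23 W
53.2 mW = 0.0532 W
699 W = 699 W

699 W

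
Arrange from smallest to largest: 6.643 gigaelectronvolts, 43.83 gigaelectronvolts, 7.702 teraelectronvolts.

6.643 gigaelectronvolts = 6643000000 electronvolts
43.83 gigaelectronvolts = 43830000000 electronvolts
7.702 teraelectronvolts = 7702000000000 electronvolts

6.643 gigaelectronvolts < 43.83 gigaelectronvolts < 7.702 teraelectronvolts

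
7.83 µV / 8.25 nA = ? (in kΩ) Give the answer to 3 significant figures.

0.949 kΩ

(7.83 × 10^-6) / (8.25 × 10^-9) = 0.94909 × 10^3 Ω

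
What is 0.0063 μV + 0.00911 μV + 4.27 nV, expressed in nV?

In nV:
  0.0063 μV = 0.0063 × 10³ nV = 6.3
  0.00911 μV = 0.00911 × 10³ nV = 9.11
  4.27 nV → 4.27
Sum: 6.3 + 9.11 + 4.27 = 19.68

19.68 nV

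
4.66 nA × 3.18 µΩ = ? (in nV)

0.0000148188 nV

4.66 × 10^-9 × 3.18 × 10^-6 = 14.8188 × 10^-15 V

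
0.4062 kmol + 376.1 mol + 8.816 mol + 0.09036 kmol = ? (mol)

881.476 mol

In mol:
  0.4062 kmol = 0.4062 × 10^3 mol = 406.2
  376.1 mol → 376.1
  8.816 mol → 8.816
  0.09036 kmol = 0.09036 × 10^3 mol = 90.36
Sum: 406.2 + 376.1 + 8.816 + 90.36 = 881.476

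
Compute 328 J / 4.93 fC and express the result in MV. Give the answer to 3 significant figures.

66500000000 MV

(328) / (4.93 × 10⁻¹⁵) = 66.531 × 10¹⁵ V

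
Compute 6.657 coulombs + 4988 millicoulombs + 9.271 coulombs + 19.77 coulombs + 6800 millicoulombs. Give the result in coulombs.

In coulombs:
  6.657 coulombs → 6.657
  4988 millicoulombs = 4988 × 10^-3 coulombs = 4.988
  9.271 coulombs → 9.271
  19.77 coulombs → 19.77
  6800 millicoulombs = 6800 × 10^-3 coulombs = 6.8
Sum: 6.657 + 4.988 + 9.271 + 19.77 + 6.8 = 47.486

47.486 coulombs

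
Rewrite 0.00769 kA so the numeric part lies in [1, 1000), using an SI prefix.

7.69 A

= 7.69 A; mantissa already in [1, 1000).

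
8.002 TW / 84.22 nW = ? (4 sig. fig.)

(8.002 × 10^12) / (84.22 × 10^-9) = 0.095013 × 10^21

95010000000000000000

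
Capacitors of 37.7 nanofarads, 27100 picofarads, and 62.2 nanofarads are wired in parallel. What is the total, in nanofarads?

127 nanofarads

In nanofarads:
  37.7 nanofarads → 37.7
  27100 picofarads = 27100e-3 nanofarads = 27.1
  62.2 nanofarads → 62.2
Sum: 37.7 + 27.1 + 62.2 = 127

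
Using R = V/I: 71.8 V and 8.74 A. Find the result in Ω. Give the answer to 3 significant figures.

8.22 Ω

(71.8) / (8.74) = 8.2151 Ω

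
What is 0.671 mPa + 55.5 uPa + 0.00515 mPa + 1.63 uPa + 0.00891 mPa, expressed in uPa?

In uPa:
  0.671 mPa = 0.671e3 uPa = 671
  55.5 uPa → 55.5
  0.00515 mPa = 0.00515e3 uPa = 5.15
  1.63 uPa → 1.63
  0.00891 mPa = 0.00891e3 uPa = 8.91
Sum: 671 + 55.5 + 5.15 + 1.63 + 8.91 = 742.19

742.19 uPa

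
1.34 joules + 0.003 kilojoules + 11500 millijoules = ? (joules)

In joules:
  1.34 joules → 1.34
  0.003 kilojoules = 0.003e3 joules = 3
  11500 millijoules = 11500e-3 joules = 11.5
Sum: 1.34 + 3 + 11.5 = 15.84

15.84 joules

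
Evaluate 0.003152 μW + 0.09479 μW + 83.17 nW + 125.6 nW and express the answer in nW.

In nW:
  0.003152 μW = 0.003152 × 10³ nW = 3.152
  0.09479 μW = 0.09479 × 10³ nW = 94.79
  83.17 nW → 83.17
  125.6 nW → 125.6
Sum: 3.152 + 94.79 + 83.17 + 125.6 = 306.712

306.712 nW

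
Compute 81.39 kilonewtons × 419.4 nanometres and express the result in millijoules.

34.134966 millijoules

81.39 × 10³ × 419.4 × 10⁻⁹ = 34134.966 × 10⁻⁶ J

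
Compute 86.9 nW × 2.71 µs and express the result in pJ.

0.235499 pJ

86.9e-9 × 2.71e-6 = 235.499e-15 J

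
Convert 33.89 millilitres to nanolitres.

milli = 10⁻³, nano = 10⁻⁹; factor is 10⁶.
33.89 × 10⁶ = 33890000

33890000 nanolitres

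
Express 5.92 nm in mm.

0.00000592 mm

nano = 10⁻⁹, milli = 10⁻³; factor is 10⁻⁶.
5.92 × 10⁻⁶ = 0.00000592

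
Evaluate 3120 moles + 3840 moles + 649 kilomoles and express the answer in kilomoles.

In kilomoles:
  3120 moles = 3120e-3 kilomoles = 3.12
  3840 moles = 3840e-3 kilomoles = 3.84
  649 kilomoles → 649
Sum: 3.12 + 3.84 + 649 = 655.96

655.96 kilomoles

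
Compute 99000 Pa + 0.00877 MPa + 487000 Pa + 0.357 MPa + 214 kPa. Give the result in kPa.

1165.77 kPa

In kPa:
  99000 Pa = 99000 × 10^-3 kPa = 99
  0.00877 MPa = 0.00877 × 10^3 kPa = 8.77
  487000 Pa = 487000 × 10^-3 kPa = 487
  0.357 MPa = 0.357 × 10^3 kPa = 357
  214 kPa → 214
Sum: 99 + 8.77 + 487 + 357 + 214 = 1165.77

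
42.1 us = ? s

micro = 10^-6, (no prefix) = 10^0; factor is 10^-6.
42.1 × 10^-6 = 0.0000421

0.0000421 s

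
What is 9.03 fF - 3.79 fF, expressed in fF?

5.24 fF

In fF:
  9.03 fF → 9.03
  3.79 fF → 3.79
Difference: 9.03 - 3.79 = 5.24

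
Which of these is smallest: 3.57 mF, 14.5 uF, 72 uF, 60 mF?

3.57 mF = 0.00357 F
14.5 uF = 0.0000145 F
72 uF = 0.000072 F
60 mF = 0.06 F

14.5 uF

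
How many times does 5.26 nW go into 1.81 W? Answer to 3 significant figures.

344000000

(1.81) / (5.26 × 10^-9) = 0.3441 × 10^9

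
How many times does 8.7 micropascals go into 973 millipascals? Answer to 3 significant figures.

(973e-3) / (8.7e-6) = 111.8e3

112000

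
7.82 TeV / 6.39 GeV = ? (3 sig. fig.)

1220

(7.82e12) / (6.39e9) = 1.224e3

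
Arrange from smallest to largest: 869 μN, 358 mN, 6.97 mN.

869 μN = 0.000869 N
358 mN = 0.358 N
6.97 mN = 0.00697 N

869 μN < 6.97 mN < 358 mN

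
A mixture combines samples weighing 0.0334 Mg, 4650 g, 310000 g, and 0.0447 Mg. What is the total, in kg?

392.75 kg

In kg:
  0.0334 Mg = 0.0334 × 10³ kg = 33.4
  4650 g = 4650 × 10⁻³ kg = 4.65
  310000 g = 310000 × 10⁻³ kg = 310
  0.0447 Mg = 0.0447 × 10³ kg = 44.7
Sum: 33.4 + 4.65 + 310 + 44.7 = 392.75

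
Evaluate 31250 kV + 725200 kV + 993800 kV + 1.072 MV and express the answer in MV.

1751.322 MV

In MV:
  31250 kV = 31250 × 10^-3 MV = 31.25
  725200 kV = 725200 × 10^-3 MV = 725.2
  993800 kV = 993800 × 10^-3 MV = 993.8
  1.072 MV → 1.072
Sum: 31.25 + 725.2 + 993.8 + 1.072 = 1751.322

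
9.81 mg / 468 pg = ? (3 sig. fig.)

(9.81 × 10⁻³) / (468 × 10⁻¹²) = 0.02096 × 10⁹

21000000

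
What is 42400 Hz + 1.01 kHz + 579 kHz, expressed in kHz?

622.41 kHz

In kHz:
  42400 Hz = 42400 × 10⁻³ kHz = 42.4
  1.01 kHz → 1.01
  579 kHz → 579
Sum: 42.4 + 1.01 + 579 = 622.41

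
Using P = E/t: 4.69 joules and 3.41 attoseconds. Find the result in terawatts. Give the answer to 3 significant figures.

(4.69) / (3.41 × 10^-18) = 1.3754 × 10^18 W

1380000 terawatts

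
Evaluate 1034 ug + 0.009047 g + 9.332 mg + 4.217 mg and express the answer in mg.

In mg:
  1034 ug = 1034 × 10^-3 mg = 1.034
  0.009047 g = 0.009047 × 10^3 mg = 9.047
  9.332 mg → 9.332
  4.217 mg → 4.217
Sum: 1.034 + 9.047 + 9.332 + 4.217 = 23.63

23.63 mg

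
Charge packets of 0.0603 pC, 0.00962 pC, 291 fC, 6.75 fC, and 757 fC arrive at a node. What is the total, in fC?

In fC:
  0.0603 pC = 0.0603 × 10³ fC = 60.3
  0.00962 pC = 0.00962 × 10³ fC = 9.62
  291 fC → 291
  6.75 fC → 6.75
  757 fC → 757
Sum: 60.3 + 9.62 + 291 + 6.75 + 757 = 1124.67

1124.67 fC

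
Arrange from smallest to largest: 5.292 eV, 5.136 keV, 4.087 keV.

5.292 eV < 4.087 keV < 5.136 keV

5.292 eV = 5.292 eV
5.136 keV = 5136 eV
4.087 keV = 4087 eV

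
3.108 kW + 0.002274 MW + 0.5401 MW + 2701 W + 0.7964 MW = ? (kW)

In kW:
  3.108 kW → 3.108
  0.002274 MW = 0.002274 × 10^3 kW = 2.274
  0.5401 MW = 0.5401 × 10^3 kW = 540.1
  2701 W = 2701 × 10^-3 kW = 2.701
  0.7964 MW = 0.7964 × 10^3 kW = 796.4
Sum: 3.108 + 2.274 + 540.1 + 2.701 + 796.4 = 1344.583

1344.583 kW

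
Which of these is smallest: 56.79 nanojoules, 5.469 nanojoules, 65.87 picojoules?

65.87 picojoules

56.79 nanojoules = 0.00000005679 joules
5.469 nanojoules = 0.000000005469 joules
65.87 picojoules = 0.00000000006587 joules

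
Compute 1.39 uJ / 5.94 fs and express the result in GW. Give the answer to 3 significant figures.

(1.39 × 10^-6) / (5.94 × 10^-15) = 0.23401 × 10^9 W

0.234 GW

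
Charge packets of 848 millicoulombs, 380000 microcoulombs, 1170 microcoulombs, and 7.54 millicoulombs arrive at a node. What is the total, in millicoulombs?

1236.71 millicoulombs

In millicoulombs:
  848 millicoulombs → 848
  380000 microcoulombs = 380000 × 10⁻³ millicoulombs = 380
  1170 microcoulombs = 1170 × 10⁻³ millicoulombs = 1.17
  7.54 millicoulombs → 7.54
Sum: 848 + 380 + 1.17 + 7.54 = 1236.71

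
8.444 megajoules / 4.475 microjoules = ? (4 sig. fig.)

1887000000000

(8.444 × 10⁶) / (4.475 × 10⁻⁶) = 1.8869 × 10¹²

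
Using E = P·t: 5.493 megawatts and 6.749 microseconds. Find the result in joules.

37.072257 joules

5.493e6 × 6.749e-6 = 37.072257 J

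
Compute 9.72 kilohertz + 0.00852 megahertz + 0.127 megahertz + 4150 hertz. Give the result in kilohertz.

In kilohertz:
  9.72 kilohertz → 9.72
  0.00852 megahertz = 0.00852 × 10^3 kilohertz = 8.52
  0.127 megahertz = 0.127 × 10^3 kilohertz = 127
  4150 hertz = 4150 × 10^-3 kilohertz = 4.15
Sum: 9.72 + 8.52 + 127 + 4.15 = 149.39

149.39 kilohertz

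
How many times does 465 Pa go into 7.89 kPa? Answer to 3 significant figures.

(7.89 × 10^3) / (465) = 0.01697 × 10^3

17.0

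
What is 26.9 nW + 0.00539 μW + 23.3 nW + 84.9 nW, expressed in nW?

140.49 nW

In nW:
  26.9 nW → 26.9
  0.00539 μW = 0.00539 × 10³ nW = 5.39
  23.3 nW → 23.3
  84.9 nW → 84.9
Sum: 26.9 + 5.39 + 23.3 + 84.9 = 140.49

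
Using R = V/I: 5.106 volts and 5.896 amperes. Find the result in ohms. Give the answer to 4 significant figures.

0.8660 ohms

(5.106) / (5.896) = 0.866011 Ω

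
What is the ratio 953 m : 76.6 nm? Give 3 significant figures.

(953) / (76.6 × 10^-9) = 12.44 × 10^9

12400000000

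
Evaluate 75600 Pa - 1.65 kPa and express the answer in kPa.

In kPa:
  75600 Pa = 75600 × 10^-3 kPa = 75.6
  1.65 kPa → 1.65
Difference: 75.6 - 1.65 = 73.95

73.95 kPa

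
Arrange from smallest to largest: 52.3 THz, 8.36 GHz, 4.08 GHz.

4.08 GHz < 8.36 GHz < 52.3 THz

52.3 THz = 52300000000000 Hz
8.36 GHz = 8360000000 Hz
4.08 GHz = 4080000000 Hz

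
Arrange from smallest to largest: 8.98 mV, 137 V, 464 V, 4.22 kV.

8.98 mV = 0.00898 V
137 V = 137 V
464 V = 464 V
4.22 kV = 4220 V

8.98 mV < 137 V < 464 V < 4.22 kV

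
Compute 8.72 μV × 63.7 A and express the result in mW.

8.72 × 10^-6 × 63.7 = 555.464 × 10^-6 W

0.555464 mW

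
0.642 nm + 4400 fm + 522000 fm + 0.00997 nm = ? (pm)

1178.37 pm

In pm:
  0.642 nm = 0.642 × 10^3 pm = 642
  4400 fm = 4400 × 10^-3 pm = 4.4
  522000 fm = 522000 × 10^-3 pm = 522
  0.00997 nm = 0.00997 × 10^3 pm = 9.97
Sum: 642 + 4.4 + 522 + 9.97 = 1178.37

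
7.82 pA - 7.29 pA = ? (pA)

0.53 pA

In pA:
  7.82 pA → 7.82
  7.29 pA → 7.29
Difference: 7.82 - 7.29 = 0.53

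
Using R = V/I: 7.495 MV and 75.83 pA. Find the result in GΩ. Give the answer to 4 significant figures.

98840000 GΩ

(7.495 × 10⁶) / (75.83 × 10⁻¹²) = 0.0988395 × 10¹⁸ Ω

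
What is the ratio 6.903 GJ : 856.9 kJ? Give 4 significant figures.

(6.903 × 10^9) / (856.9 × 10^3) = 0.0080558 × 10^6

8056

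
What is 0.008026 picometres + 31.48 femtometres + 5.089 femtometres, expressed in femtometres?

44.595 femtometres

In femtometres:
  0.008026 picometres = 0.008026 × 10³ femtometres = 8.026
  31.48 femtometres → 31.48
  5.089 femtometres → 5.089
Sum: 8.026 + 31.48 + 5.089 = 44.595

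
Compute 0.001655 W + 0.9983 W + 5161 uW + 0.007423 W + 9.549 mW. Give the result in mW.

1022.088 mW

In mW:
  0.001655 W = 0.001655 × 10^3 mW = 1.655
  0.9983 W = 0.9983 × 10^3 mW = 998.3
  5161 uW = 5161 × 10^-3 mW = 5.161
  0.007423 W = 0.007423 × 10^3 mW = 7.423
  9.549 mW → 9.549
Sum: 1.655 + 998.3 + 5.161 + 7.423 + 9.549 = 1022.088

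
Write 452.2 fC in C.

0.0000000000004522 C

femto = 1e-15, (no prefix) = 1e0; factor is 1e-15.
452.2 × 1e-15 = 0.0000000000004522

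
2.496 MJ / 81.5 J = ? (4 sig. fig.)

(2.496 × 10⁶) / (81.5) = 0.030626 × 10⁶

30630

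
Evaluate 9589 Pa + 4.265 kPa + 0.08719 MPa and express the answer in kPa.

In kPa:
  9589 Pa = 9589 × 10⁻³ kPa = 9.589
  4.265 kPa → 4.265
  0.08719 MPa = 0.08719 × 10³ kPa = 87.19
Sum: 9.589 + 4.265 + 87.19 = 101.044

101.044 kPa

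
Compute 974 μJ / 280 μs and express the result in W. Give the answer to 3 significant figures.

3.48 W

(974e-6) / (280e-6) = 3.4786 W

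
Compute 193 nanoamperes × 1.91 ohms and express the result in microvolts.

193 × 10^-9 × 1.91 = 368.63 × 10^-9 V

0.36863 microvolts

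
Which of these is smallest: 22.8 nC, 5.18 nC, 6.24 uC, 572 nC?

5.18 nC

22.8 nC = 0.0000000228 C
5.18 nC = 0.00000000518 C
6.24 uC = 0.00000624 C
572 nC = 0.000000572 C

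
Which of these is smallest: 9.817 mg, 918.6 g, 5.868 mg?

9.817 mg = 0.009817 g
918.6 g = 918.6 g
5.868 mg = 0.005868 g

5.868 mg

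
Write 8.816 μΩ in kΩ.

0.000000008816 kΩ

micro = 10^-6, kilo = 10^3; factor is 10^-9.
8.816 × 10^-9 = 0.000000008816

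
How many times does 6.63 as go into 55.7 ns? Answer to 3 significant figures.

(55.7 × 10⁻⁹) / (6.63 × 10⁻¹⁸) = 8.401 × 10⁹

8400000000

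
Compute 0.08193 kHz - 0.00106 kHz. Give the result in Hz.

80.87 Hz

In Hz:
  0.08193 kHz = 0.08193e3 Hz = 81.93
  0.00106 kHz = 0.00106e3 Hz = 1.06
Difference: 81.93 - 1.06 = 80.87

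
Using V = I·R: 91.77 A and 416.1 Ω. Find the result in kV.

91.77 × 416.1 = 38185.497 V

38.185497 kV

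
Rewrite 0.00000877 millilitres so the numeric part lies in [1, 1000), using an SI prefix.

8.77 nanolitres

= 8.77 × 10⁻⁹ litres; 10⁻⁹ is nano.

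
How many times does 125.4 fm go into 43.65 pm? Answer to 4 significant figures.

348.1

(43.65 × 10⁻¹²) / (125.4 × 10⁻¹⁵) = 0.34809 × 10³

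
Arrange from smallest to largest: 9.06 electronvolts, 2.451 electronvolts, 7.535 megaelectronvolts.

9.06 electronvolts = 9.06 electronvolts
2.451 electronvolts = 2.451 electronvolts
7.535 megaelectronvolts = 7535000 electronvolts

2.451 electronvolts < 9.06 electronvolts < 7.535 megaelectronvolts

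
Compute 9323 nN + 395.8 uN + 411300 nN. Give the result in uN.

816.423 uN

In uN:
  9323 nN = 9323 × 10^-3 uN = 9.323
  395.8 uN → 395.8
  411300 nN = 411300 × 10^-3 uN = 411.3
Sum: 9.323 + 395.8 + 411.3 = 816.423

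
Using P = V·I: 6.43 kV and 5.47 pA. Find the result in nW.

6.43 × 10^3 × 5.47 × 10^-12 = 35.1721 × 10^-9 W

35.1721 nW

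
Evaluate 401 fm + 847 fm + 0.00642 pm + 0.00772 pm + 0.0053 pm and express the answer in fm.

1267.44 fm

In fm:
  401 fm → 401
  847 fm → 847
  0.00642 pm = 0.00642 × 10³ fm = 6.42
  0.00772 pm = 0.00772 × 10³ fm = 7.72
  0.0053 pm = 0.0053 × 10³ fm = 5.3
Sum: 401 + 847 + 6.42 + 7.72 + 5.3 = 1267.44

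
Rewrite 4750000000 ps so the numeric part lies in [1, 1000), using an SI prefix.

= 4.75e-3 s; 1e-3 is milli.

4.75 ms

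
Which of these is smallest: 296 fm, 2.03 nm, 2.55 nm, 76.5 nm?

296 fm = 0.000000000000296 m
2.03 nm = 0.00000000203 m
2.55 nm = 0.00000000255 m
76.5 nm = 0.0000000765 m

296 fm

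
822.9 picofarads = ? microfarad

pico = 1e-12, micro = 1e-6; factor is 1e-6.
822.9 × 1e-6 = 0.0008229

0.0008229 microfarads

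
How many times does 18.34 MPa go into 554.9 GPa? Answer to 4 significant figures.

(554.9 × 10^9) / (18.34 × 10^6) = 30.256 × 10^3

30260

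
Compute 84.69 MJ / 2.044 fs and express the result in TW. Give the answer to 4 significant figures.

41430000000 TW

(84.69e6) / (2.044e-15) = 41.4335e21 W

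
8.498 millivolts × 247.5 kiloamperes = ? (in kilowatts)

8.498 × 10^-3 × 247.5 × 10^3 = 2103.255 W

2.103255 kilowatts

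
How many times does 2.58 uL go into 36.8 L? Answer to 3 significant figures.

(36.8) / (2.58e-6) = 14.26e6

14300000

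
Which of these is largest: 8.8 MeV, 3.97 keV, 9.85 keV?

8.8 MeV

8.8 MeV = 8800000 eV
3.97 keV = 3970 eV
9.85 keV = 9850 eV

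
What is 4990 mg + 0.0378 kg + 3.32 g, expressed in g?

In g:
  4990 mg = 4990 × 10⁻³ g = 4.99
  0.0378 kg = 0.0378 × 10³ g = 37.8
  3.32 g → 3.32
Sum: 4.99 + 37.8 + 3.32 = 46.11

46.11 g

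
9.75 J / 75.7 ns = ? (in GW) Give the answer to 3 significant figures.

0.129 GW

(9.75) / (75.7 × 10⁻⁹) = 0.1288 × 10⁹ W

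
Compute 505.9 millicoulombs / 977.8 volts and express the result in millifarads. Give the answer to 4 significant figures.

(505.9e-3) / (977.8) = 0.517386e-3 F

0.5174 millifarads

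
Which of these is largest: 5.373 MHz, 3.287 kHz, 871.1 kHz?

5.373 MHz = 5373000 Hz
3.287 kHz = 3287 Hz
871.1 kHz = 871100 Hz

5.373 MHz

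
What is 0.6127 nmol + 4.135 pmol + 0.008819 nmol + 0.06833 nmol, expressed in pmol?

In pmol:
  0.6127 nmol = 0.6127e3 pmol = 612.7
  4.135 pmol → 4.135
  0.008819 nmol = 0.008819e3 pmol = 8.819
  0.06833 nmol = 0.06833e3 pmol = 68.33
Sum: 612.7 + 4.135 + 8.819 + 68.33 = 693.984

693.984 pmol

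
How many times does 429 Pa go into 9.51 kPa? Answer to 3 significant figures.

22.2

(9.51 × 10³) / (429) = 0.02217 × 10³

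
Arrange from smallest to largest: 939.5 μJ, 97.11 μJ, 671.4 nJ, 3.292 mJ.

939.5 μJ = 0.0009395 J
97.11 μJ = 0.00009711 J
671.4 nJ = 0.0000006714 J
3.292 mJ = 0.003292 J

671.4 nJ < 97.11 μJ < 939.5 μJ < 3.292 mJ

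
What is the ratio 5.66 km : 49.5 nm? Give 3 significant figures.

114000000000

(5.66e3) / (49.5e-9) = 0.1143e12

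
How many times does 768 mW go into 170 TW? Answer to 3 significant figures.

(170e12) / (768e-3) = 0.2214e15

221000000000000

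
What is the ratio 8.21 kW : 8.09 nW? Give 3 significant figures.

(8.21 × 10^3) / (8.09 × 10^-9) = 1.015 × 10^12

1010000000000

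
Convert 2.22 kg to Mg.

0.00222 Mg

kilo = 10³, mega = 10⁶; factor is 10⁻³.
2.22 × 10⁻³ = 0.00222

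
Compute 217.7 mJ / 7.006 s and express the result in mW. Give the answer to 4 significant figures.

31.07 mW

(217.7 × 10⁻³) / (7.006) = 31.0734 × 10⁻³ W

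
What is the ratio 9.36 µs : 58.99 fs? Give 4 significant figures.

(9.36 × 10^-6) / (58.99 × 10^-15) = 0.15867 × 10^9

158700000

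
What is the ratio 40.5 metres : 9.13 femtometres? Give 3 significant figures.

(40.5) / (9.13 × 10⁻¹⁵) = 4.436 × 10¹⁵

4440000000000000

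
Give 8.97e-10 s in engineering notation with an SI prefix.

= 897e-12 s; 1e-12 is pico.

897 ps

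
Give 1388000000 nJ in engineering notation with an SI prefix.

1.388 J

= 1.388 J; mantissa already in [1, 1000).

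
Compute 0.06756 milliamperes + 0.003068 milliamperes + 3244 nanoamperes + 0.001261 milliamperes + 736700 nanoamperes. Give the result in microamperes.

In microamperes:
  0.06756 milliamperes = 0.06756 × 10^3 microamperes = 67.56
  0.003068 milliamperes = 0.003068 × 10^3 microamperes = 3.068
  3244 nanoamperes = 3244 × 10^-3 microamperes = 3.244
  0.001261 milliamperes = 0.001261 × 10^3 microamperes = 1.261
  736700 nanoamperes = 736700 × 10^-3 microamperes = 736.7
Sum: 67.56 + 3.068 + 3.244 + 1.261 + 736.7 = 811.833

811.833 microamperes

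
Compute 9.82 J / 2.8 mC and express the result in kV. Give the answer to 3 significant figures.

3.51 kV

(9.82) / (2.8e-3) = 3.5071e3 V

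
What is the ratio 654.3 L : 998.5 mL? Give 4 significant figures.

(654.3) / (998.5 × 10⁻³) = 0.65528 × 10³

655.3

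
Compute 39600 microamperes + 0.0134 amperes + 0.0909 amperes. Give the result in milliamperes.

143.9 milliamperes

In milliamperes:
  39600 microamperes = 39600e-3 milliamperes = 39.6
  0.0134 amperes = 0.0134e3 milliamperes = 13.4
  0.0909 amperes = 0.0909e3 milliamperes = 90.9
Sum: 39.6 + 13.4 + 90.9 = 143.9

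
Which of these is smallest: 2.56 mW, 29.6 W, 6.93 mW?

2.56 mW = 0.00256 W
29.6 W = 29.6 W
6.93 mW = 0.00693 W

2.56 mW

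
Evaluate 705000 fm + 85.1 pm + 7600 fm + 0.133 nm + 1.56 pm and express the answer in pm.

932.26 pm

In pm:
  705000 fm = 705000 × 10⁻³ pm = 705
  85.1 pm → 85.1
  7600 fm = 7600 × 10⁻³ pm = 7.6
  0.133 nm = 0.133 × 10³ pm = 133
  1.56 pm → 1.56
Sum: 705 + 85.1 + 7.6 + 133 + 1.56 = 932.26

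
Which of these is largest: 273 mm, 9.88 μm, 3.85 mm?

273 mm

273 mm = 0.273 m
9.88 μm = 0.00000988 m
3.85 mm = 0.00385 m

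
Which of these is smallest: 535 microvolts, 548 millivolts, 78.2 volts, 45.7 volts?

535 microvolts

535 microvolts = 0.000535 volts
548 millivolts = 0.548 volts
78.2 volts = 78.2 volts
45.7 volts = 45.7 volts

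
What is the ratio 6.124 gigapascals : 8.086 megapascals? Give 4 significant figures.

757.4

(6.124 × 10^9) / (8.086 × 10^6) = 0.75736 × 10^3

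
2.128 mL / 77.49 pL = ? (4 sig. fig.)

(2.128 × 10^-3) / (77.49 × 10^-12) = 0.027462 × 10^9

27460000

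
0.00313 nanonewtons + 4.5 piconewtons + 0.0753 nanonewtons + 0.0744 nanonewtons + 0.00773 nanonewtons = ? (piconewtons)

In piconewtons:
  0.00313 nanonewtons = 0.00313 × 10³ piconewtons = 3.13
  4.5 piconewtons → 4.5
  0.0753 nanonewtons = 0.0753 × 10³ piconewtons = 75.3
  0.0744 nanonewtons = 0.0744 × 10³ piconewtons = 74.4
  0.00773 nanonewtons = 0.00773 × 10³ piconewtons = 7.73
Sum: 3.13 + 4.5 + 75.3 + 74.4 + 7.73 = 165.06

165.06 piconewtons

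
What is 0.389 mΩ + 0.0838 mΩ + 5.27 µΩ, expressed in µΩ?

In µΩ:
  0.389 mΩ = 0.389e3 µΩ = 389
  0.0838 mΩ = 0.0838e3 µΩ = 83.8
  5.27 µΩ → 5.27
Sum: 389 + 83.8 + 5.27 = 478.07

478.07 µΩ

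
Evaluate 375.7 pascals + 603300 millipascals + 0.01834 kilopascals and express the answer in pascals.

997.34 pascals

In pascals:
  375.7 pascals → 375.7
  603300 millipascals = 603300 × 10^-3 pascals = 603.3
  0.01834 kilopascals = 0.01834 × 10^3 pascals = 18.34
Sum: 375.7 + 603.3 + 18.34 = 997.34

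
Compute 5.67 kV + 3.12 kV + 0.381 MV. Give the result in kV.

389.79 kV

In kV:
  5.67 kV → 5.67
  3.12 kV → 3.12
  0.381 MV = 0.381 × 10³ kV = 381
Sum: 5.67 + 3.12 + 381 = 389.79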